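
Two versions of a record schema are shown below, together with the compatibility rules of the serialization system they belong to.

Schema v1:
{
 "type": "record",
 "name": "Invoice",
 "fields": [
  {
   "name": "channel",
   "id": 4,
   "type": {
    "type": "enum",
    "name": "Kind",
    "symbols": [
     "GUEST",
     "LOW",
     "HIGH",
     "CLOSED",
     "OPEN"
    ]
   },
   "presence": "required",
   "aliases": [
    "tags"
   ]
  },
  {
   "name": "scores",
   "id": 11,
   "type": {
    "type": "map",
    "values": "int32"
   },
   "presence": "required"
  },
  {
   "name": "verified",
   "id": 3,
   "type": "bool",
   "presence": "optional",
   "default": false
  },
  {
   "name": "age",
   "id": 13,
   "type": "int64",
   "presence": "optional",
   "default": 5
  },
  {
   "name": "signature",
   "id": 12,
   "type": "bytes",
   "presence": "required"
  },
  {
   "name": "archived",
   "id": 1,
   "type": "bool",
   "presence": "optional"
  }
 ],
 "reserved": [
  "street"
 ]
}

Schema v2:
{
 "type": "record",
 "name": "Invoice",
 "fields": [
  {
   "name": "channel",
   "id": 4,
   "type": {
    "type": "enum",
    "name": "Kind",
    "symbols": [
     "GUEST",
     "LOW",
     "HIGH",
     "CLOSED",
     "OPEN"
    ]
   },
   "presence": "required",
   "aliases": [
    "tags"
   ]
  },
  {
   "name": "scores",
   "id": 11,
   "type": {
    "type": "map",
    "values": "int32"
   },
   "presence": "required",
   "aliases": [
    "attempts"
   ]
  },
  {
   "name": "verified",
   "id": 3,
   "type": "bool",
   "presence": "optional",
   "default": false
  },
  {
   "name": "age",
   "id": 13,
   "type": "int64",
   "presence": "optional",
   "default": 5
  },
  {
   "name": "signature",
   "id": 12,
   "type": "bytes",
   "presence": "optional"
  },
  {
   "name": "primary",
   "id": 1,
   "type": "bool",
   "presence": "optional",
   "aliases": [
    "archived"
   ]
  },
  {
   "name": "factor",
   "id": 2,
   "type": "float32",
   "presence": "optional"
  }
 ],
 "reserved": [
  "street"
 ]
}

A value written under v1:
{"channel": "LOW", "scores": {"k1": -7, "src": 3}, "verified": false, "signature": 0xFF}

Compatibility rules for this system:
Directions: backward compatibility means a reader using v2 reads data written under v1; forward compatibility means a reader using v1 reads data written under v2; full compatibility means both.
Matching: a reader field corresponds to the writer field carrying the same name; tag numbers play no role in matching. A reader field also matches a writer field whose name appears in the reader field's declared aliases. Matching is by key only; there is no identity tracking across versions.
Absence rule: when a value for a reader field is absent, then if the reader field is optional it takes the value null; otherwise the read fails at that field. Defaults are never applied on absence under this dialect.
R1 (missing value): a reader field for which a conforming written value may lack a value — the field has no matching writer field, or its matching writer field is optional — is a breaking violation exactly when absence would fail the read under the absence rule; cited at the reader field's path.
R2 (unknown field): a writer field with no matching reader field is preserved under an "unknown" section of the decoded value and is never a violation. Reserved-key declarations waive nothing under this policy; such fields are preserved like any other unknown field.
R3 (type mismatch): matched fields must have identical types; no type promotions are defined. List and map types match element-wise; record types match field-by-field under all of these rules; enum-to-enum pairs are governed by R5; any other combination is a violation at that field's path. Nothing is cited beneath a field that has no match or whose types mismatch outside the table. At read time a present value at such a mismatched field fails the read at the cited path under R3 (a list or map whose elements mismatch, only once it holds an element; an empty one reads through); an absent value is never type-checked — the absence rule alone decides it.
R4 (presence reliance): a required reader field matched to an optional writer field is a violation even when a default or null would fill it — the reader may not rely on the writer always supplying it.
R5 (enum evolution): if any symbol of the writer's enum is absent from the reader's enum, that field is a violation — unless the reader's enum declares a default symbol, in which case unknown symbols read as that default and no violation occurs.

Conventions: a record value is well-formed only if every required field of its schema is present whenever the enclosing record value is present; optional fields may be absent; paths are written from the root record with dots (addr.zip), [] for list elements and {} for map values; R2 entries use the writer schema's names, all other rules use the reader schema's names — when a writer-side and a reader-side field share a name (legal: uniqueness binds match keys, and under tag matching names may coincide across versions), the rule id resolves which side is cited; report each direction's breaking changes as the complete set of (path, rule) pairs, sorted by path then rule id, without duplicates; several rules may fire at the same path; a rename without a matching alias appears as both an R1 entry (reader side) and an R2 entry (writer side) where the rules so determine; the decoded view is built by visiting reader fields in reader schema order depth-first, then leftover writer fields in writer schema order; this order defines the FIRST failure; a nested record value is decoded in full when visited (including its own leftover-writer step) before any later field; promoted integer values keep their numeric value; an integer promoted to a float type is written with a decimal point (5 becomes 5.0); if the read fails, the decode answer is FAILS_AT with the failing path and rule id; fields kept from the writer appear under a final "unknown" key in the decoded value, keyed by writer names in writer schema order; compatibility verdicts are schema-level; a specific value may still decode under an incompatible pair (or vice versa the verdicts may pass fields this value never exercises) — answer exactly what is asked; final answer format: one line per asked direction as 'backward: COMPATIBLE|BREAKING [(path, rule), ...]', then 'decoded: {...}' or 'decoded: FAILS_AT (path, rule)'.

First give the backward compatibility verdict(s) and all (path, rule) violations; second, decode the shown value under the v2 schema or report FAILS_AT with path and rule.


arrows below run writer -> reader for Invoice
backward pass over Invoice, reader schema v2, writer schema v1:
  channel: Kind -> Kind, writer required; from channel
  scores: map<string, int32> -> map<string, int32>, writer required; from scores
  verified: bool -> bool, writer optional; from verified
  age: int64 -> int64, writer optional; from age
  signature: bytes -> bytes, writer required; from signature
  primary: bool -> bool, writer optional; from archived
  factor: no writer match
  => backward verdict for Invoice: COMPATIBLE, no violations
decode walk for Invoice under reader schema v2:
  channel := "LOW"
  scores := {"k1": -7, "src": 3}
  verified := false
  age := null (missing; optional => null)
  signature := 0xFF
  primary := null (missing; optional => null)
  factor := null (missing; optional => null)
  => decoded: {"channel": "LOW", "scores": {"k1": -7, "src": 3}, "verified": false, "age": null, "signature": 0xFF, "primary": null, "factor": null}
ruling out the remaining Invoice differences:
  field signature in record Invoice: required changed to optional -> matters only for Invoice's forward compatibility — outside the asked direction

backward: COMPATIBLE []; decoded: {"channel": "LOW", "scores": {"k1": -7, "src": 3}, "verified": false, "age": null, "signature": 0xFF, "primary": null, "factor": null}


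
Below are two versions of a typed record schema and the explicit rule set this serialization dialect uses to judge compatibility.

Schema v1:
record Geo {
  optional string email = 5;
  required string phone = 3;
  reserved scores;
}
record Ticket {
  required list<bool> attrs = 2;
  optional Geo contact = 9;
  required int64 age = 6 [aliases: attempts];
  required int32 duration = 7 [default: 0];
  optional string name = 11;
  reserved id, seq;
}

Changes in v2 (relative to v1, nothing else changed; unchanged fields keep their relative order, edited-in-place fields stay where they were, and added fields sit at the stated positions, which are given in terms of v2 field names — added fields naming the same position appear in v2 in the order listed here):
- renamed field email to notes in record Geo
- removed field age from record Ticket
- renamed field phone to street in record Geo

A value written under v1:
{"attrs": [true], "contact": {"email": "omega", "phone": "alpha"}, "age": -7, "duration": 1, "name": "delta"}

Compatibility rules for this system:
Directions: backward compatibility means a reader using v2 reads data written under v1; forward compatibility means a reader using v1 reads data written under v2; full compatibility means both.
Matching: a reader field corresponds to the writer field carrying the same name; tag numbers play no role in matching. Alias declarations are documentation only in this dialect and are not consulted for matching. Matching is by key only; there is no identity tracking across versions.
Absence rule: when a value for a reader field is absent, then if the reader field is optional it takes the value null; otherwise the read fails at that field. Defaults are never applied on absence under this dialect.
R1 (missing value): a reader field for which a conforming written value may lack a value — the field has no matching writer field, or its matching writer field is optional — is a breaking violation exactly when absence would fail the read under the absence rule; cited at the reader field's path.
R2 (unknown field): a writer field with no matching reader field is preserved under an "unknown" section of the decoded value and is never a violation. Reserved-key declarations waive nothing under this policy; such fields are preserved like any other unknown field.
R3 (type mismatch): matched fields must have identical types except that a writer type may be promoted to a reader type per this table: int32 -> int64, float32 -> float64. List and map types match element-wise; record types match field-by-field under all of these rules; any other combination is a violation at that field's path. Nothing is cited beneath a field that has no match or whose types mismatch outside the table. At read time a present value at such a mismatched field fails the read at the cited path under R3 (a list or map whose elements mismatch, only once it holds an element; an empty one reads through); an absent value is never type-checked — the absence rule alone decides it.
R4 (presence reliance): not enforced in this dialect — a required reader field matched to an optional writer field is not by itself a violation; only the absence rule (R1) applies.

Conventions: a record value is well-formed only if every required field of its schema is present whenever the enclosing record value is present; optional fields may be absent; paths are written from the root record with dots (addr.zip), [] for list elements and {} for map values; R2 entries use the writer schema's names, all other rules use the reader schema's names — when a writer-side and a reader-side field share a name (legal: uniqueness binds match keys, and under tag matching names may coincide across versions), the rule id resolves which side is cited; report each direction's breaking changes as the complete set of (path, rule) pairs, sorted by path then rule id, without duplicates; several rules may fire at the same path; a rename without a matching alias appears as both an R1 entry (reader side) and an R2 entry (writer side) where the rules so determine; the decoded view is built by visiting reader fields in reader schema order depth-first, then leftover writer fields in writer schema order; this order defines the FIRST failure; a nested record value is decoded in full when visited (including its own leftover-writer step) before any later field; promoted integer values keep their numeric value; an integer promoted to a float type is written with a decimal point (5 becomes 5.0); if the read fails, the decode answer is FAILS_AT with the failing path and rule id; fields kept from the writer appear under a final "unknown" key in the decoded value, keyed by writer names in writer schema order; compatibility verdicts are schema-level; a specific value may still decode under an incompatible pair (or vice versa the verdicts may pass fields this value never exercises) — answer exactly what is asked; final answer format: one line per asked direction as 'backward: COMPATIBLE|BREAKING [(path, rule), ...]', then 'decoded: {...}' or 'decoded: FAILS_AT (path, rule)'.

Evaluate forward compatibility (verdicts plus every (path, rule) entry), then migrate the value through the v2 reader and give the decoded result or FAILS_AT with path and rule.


forward: BREAKING [(age, R1), (contact.phone, R1)]; decoded: FAILS_AT (contact.street, R1)

the writer's type comes first in each Ticket pair
forward pass over Ticket, reader schema v1, writer schema v2:
  writer required, list<bool> -> list<bool>: reader attrs maps from writer attrs
  writer optional, Geo -> Geo: reader contact maps from writer contact
  no writer field matches reader age
  writer required, int32 -> int32: reader duration maps from writer duration
  writer optional, string -> string: reader name maps from writer name
  no writer field matches reader contact.email
  no writer field matches reader contact.phone
  contact.notes (writer side), unknown to reader
  contact.street (writer side), unknown to reader
  violation R1 at age
  violation R1 at contact.phone
  => forward: BREAKING (2)
decoding the Ticket value with the v2 reader:
  attrs := [true]
  contact.notes := null (not supplied -> null)
  read fails at contact.street under R1 (no fill)
  => FAILS_AT (contact.street, R1)
ruling out the remaining Ticket differences:
  renamed field email to notes in record Geo -> fires no rule on Ticket, leaving the asked answer as it is


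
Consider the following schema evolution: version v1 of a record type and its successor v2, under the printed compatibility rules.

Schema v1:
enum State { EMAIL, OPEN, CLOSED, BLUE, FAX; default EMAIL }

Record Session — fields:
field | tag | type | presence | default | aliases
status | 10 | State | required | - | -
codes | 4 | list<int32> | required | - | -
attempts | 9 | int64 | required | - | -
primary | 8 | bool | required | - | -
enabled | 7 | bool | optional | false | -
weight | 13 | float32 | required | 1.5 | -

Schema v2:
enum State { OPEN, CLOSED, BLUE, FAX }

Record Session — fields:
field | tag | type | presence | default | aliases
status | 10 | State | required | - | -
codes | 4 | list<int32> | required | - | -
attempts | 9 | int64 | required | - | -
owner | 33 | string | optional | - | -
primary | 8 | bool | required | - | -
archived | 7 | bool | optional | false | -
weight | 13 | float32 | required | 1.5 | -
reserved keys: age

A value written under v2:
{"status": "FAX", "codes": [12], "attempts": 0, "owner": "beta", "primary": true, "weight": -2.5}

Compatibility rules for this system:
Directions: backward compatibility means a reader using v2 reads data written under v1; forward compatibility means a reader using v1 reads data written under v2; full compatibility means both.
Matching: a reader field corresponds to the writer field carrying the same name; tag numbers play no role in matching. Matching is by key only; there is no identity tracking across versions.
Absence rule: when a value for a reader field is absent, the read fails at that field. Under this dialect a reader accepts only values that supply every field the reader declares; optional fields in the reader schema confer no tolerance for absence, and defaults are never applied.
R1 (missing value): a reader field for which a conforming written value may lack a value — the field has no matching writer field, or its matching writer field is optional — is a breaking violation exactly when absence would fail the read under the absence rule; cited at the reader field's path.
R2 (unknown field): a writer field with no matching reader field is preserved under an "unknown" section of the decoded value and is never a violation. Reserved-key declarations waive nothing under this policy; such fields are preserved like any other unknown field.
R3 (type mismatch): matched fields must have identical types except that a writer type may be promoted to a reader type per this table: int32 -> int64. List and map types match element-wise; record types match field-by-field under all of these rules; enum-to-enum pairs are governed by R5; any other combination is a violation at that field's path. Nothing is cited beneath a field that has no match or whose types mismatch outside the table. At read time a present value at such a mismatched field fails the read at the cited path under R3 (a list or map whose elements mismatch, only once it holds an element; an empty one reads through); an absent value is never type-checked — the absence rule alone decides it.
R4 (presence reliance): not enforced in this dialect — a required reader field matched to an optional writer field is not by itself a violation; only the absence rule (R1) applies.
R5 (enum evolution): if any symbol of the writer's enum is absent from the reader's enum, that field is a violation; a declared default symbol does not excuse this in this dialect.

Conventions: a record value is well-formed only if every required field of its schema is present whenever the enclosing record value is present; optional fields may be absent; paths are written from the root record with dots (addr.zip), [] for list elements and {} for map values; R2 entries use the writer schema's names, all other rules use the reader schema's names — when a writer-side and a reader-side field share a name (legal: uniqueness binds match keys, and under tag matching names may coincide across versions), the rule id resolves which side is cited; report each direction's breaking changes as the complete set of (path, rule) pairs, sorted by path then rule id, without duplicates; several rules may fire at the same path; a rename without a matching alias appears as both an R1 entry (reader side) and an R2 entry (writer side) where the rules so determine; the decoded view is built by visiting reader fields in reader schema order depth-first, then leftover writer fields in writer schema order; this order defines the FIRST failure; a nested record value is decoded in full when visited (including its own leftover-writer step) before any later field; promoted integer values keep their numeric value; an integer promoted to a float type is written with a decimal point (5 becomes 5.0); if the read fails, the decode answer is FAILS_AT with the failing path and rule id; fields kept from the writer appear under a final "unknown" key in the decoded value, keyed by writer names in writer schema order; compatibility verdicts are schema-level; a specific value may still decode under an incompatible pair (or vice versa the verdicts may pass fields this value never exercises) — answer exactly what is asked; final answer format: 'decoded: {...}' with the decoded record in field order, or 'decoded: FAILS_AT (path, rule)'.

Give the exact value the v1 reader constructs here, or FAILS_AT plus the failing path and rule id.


decoded: FAILS_AT (enabled, R1)

each type pair in Session: writer, then reader
decode (reader v1):
  status := "FAX"
  codes := [12]
  attempts := 0
  primary := true
  read fails at enabled under R1 (no fill)
  => FAILS_AT (enabled, R1)
diffs on Session not affecting the asked answer:
  enum State (field status in record Session): symbol EMAIL removed (it was the default; the default is cleared) -> changes Session's schema-level verdicts only — the decode of this value is the same
  added field owner to record Session: optional string, tag 33 (in v2 it sits immediately before primary) -> changes Session's schema-level verdicts only — the decode of this value is the same


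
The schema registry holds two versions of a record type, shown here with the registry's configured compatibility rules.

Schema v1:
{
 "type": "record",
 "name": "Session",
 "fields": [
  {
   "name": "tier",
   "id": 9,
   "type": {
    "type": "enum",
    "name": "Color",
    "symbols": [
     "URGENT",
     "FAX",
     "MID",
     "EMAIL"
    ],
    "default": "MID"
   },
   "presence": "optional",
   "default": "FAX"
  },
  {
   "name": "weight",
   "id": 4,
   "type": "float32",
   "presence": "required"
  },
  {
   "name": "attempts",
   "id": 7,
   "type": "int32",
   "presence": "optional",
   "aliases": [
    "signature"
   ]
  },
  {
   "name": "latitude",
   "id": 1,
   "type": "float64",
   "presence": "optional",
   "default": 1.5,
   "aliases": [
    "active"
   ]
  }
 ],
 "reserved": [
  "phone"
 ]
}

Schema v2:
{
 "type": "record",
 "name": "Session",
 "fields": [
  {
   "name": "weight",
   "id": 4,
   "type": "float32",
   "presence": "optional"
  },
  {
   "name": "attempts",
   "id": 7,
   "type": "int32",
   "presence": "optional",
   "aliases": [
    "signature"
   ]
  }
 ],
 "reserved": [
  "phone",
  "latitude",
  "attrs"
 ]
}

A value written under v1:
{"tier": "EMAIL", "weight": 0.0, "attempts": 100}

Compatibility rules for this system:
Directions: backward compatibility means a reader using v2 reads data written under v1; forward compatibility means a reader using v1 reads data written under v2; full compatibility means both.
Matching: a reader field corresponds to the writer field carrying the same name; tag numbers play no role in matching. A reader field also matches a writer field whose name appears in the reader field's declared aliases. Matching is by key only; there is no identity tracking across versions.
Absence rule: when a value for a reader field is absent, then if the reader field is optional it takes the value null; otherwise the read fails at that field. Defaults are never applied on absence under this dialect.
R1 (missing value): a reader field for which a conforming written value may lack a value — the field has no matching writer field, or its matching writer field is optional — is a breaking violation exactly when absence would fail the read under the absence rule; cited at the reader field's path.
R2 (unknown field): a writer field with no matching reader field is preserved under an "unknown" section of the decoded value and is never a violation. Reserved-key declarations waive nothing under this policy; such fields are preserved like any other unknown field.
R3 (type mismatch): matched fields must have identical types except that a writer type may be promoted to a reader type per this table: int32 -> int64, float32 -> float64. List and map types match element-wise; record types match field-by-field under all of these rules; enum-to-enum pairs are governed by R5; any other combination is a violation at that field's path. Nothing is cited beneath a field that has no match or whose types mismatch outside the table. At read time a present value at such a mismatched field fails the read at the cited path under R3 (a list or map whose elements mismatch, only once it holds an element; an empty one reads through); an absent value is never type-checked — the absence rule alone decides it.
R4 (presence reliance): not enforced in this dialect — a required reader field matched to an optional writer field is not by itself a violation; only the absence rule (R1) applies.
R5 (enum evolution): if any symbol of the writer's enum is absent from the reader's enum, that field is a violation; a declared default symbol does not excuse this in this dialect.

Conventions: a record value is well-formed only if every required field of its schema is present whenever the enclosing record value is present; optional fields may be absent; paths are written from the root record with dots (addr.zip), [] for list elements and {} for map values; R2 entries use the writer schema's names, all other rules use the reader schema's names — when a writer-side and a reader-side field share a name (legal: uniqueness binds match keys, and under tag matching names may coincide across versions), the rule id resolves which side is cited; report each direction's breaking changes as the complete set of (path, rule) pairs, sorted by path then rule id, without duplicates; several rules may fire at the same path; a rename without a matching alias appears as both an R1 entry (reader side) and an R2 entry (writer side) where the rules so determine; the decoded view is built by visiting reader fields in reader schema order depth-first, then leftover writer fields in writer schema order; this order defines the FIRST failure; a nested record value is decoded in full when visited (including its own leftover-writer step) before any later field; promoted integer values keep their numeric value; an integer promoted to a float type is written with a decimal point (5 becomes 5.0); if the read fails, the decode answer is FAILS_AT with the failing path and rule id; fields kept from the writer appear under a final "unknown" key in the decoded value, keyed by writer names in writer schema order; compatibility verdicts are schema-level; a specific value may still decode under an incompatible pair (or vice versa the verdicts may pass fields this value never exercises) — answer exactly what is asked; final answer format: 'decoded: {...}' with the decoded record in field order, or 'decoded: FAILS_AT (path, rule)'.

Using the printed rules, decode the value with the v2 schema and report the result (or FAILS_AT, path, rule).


in Session below, arrows point writer -> reader
migrating the Session value to v2:
  weight := 0.0
  attempts := 100
  writer tier: kept under "unknown"
  => decoded: {"weight": 0.0, "attempts": 100, "unknown": {"tier": "EMAIL"}}
the rest of the Session diff is inert for this question:
  field weight in record Session: required changed to optional -> a verdict-level change on Session — the shown value reads the same

decoded: {"weight": 0.0, "attempts": 100, "unknown": {"tier": "EMAIL"}}


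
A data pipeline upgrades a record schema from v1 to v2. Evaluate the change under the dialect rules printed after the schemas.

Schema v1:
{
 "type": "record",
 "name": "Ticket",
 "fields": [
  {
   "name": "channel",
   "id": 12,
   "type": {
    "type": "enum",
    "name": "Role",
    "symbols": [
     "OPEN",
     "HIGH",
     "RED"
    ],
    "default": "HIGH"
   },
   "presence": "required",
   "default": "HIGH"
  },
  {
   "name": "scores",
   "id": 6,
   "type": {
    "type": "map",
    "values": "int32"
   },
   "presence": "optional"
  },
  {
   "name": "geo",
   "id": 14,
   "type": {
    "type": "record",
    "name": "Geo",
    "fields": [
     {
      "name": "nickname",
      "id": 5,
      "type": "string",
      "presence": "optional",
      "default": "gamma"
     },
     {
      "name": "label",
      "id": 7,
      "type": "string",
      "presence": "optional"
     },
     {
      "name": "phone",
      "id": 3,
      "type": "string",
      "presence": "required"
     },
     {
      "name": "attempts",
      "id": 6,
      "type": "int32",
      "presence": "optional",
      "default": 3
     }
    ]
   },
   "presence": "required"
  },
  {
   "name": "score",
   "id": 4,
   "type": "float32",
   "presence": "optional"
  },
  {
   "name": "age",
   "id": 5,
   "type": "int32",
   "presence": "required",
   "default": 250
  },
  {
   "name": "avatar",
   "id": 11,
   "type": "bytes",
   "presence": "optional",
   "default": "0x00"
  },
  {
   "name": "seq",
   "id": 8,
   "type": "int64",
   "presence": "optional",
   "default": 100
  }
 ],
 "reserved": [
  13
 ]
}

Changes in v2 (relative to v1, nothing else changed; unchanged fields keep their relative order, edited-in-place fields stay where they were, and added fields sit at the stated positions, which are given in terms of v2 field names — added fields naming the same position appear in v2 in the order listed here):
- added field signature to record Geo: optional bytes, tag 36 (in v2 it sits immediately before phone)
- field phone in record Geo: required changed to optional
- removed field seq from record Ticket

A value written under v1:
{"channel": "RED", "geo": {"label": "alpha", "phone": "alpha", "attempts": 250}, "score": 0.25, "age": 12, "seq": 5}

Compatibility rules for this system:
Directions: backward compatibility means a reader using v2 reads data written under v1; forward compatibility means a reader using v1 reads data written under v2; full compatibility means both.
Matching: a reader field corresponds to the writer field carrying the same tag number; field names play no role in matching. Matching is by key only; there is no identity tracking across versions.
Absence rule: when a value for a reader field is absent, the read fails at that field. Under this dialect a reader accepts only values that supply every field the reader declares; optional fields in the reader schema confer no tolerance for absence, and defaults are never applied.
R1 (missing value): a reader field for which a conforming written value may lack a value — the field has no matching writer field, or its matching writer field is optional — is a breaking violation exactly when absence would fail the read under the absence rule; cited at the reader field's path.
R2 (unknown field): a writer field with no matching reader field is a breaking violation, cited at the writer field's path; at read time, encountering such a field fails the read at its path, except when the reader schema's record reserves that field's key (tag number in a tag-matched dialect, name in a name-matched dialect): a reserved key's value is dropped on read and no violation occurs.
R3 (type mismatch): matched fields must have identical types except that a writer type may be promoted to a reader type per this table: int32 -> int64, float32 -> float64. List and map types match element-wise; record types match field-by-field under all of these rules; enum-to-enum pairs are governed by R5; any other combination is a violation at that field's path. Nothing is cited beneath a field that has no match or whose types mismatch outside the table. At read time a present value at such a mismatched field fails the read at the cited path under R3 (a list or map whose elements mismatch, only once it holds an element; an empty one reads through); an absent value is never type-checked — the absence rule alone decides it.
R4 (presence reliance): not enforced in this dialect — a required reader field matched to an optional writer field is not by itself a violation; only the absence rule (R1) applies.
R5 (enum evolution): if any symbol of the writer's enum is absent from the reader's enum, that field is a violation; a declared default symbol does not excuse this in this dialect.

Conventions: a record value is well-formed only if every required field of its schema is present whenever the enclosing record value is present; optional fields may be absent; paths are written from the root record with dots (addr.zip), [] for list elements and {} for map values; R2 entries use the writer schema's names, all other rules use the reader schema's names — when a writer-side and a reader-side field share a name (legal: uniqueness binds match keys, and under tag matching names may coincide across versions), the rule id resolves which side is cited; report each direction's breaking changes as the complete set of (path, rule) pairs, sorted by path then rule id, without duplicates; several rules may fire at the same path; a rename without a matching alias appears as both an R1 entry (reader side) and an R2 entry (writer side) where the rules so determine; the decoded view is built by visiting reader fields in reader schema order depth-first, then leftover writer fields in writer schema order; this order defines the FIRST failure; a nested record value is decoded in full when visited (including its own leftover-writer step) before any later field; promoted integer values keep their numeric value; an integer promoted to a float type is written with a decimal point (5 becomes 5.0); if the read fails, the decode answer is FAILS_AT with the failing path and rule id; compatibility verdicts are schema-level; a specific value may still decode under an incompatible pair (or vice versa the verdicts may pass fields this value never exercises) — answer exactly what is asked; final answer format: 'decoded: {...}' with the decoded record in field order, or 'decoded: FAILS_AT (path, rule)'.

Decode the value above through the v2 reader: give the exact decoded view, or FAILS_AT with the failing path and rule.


in Ticket below, arrows point writer -> reader
decode walk for Ticket under reader schema v2:
  channel := "RED"
  read fails at scores under R1 (no fill)
  => FAILS_AT (scores, R1)
diffs on Ticket not affecting the asked answer:
  added field signature to record Geo: optional bytes, tag 36 (in v2 it sits immediately before phone) -> matters for Ticket compatibility verdicts, not for this value's decode
  field phone in record Geo: required changed to optional -> matters for Ticket compatibility verdicts, not for this value's decode
  removed field seq from record Ticket -> matters for Ticket compatibility verdicts, not for this value's decode

decoded: FAILS_AT (scores, R1)


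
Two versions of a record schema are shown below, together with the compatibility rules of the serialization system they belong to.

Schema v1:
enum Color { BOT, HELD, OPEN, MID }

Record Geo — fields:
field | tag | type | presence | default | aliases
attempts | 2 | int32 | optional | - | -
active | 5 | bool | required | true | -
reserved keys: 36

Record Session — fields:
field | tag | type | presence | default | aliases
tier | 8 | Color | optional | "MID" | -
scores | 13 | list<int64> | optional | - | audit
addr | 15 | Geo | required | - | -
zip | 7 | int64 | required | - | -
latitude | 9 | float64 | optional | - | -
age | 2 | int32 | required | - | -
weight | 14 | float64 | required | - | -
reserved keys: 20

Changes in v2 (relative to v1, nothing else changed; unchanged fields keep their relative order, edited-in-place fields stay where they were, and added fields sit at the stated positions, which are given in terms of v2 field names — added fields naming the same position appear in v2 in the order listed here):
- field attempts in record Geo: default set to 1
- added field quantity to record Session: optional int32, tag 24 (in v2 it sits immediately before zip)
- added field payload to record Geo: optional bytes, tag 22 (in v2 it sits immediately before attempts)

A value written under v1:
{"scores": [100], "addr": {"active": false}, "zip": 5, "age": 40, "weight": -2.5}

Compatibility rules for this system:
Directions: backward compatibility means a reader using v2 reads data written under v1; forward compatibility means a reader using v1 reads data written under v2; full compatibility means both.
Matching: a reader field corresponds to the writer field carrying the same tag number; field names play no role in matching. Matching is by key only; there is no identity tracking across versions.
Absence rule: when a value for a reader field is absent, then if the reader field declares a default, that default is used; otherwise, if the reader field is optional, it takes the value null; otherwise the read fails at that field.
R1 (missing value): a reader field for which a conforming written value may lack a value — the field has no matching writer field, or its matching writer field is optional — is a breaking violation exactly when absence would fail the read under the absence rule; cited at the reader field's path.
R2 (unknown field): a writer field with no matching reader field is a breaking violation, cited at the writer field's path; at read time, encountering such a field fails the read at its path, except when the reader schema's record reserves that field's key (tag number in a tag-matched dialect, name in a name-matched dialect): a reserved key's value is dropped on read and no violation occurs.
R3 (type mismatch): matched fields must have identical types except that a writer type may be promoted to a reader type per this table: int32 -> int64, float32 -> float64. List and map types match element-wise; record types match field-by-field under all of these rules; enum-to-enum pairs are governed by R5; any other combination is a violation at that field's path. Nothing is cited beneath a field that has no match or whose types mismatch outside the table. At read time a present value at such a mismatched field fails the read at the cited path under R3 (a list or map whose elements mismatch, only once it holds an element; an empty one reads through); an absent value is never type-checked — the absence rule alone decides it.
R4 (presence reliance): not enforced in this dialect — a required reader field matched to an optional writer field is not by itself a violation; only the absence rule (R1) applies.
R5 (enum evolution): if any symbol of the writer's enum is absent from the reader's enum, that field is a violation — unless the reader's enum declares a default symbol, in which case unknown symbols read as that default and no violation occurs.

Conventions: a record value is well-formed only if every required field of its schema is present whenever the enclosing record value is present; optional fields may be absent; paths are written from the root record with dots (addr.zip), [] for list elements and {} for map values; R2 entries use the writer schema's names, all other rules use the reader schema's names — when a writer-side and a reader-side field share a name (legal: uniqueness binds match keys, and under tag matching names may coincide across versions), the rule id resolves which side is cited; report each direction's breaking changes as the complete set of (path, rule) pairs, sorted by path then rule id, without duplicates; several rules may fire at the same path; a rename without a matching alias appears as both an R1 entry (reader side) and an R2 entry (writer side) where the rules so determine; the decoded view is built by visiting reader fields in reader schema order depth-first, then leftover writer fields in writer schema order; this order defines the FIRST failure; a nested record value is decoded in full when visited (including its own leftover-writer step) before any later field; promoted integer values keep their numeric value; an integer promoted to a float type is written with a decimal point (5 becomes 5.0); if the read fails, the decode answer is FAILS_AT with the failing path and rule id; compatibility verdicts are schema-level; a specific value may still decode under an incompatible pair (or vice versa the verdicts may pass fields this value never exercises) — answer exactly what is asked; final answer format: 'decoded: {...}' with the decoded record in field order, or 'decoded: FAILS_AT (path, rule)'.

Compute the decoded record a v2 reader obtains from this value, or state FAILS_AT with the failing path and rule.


in Session below, arrows point writer -> reader
decoding the Session value with the v2 reader:
  tier := "MID" (missing; default applied)
  scores := [100]
  addr.payload := null (missing; optional => null)
  addr.attempts := 1 (missing; default applied)
  addr.active := false
  quantity := null (missing; optional => null)
  zip := 5
  latitude := null (missing; optional => null)
  age := 40
  weight := -2.5
  => decoded: {"tier": "MID", "scores": [100], "addr": {"payload": null, "attempts": 1, "active": false}, "quantity": null, "zip": 5, "latitude": null, "age": 40, "weight": -2.5}

decoded: {"tier": "MID", "scores": [100], "addr": {"payload": null, "attempts": 1, "active": false}, "quantity": null, "zip": 5, "latitude": null, "age": 40, "weight": -2.5}


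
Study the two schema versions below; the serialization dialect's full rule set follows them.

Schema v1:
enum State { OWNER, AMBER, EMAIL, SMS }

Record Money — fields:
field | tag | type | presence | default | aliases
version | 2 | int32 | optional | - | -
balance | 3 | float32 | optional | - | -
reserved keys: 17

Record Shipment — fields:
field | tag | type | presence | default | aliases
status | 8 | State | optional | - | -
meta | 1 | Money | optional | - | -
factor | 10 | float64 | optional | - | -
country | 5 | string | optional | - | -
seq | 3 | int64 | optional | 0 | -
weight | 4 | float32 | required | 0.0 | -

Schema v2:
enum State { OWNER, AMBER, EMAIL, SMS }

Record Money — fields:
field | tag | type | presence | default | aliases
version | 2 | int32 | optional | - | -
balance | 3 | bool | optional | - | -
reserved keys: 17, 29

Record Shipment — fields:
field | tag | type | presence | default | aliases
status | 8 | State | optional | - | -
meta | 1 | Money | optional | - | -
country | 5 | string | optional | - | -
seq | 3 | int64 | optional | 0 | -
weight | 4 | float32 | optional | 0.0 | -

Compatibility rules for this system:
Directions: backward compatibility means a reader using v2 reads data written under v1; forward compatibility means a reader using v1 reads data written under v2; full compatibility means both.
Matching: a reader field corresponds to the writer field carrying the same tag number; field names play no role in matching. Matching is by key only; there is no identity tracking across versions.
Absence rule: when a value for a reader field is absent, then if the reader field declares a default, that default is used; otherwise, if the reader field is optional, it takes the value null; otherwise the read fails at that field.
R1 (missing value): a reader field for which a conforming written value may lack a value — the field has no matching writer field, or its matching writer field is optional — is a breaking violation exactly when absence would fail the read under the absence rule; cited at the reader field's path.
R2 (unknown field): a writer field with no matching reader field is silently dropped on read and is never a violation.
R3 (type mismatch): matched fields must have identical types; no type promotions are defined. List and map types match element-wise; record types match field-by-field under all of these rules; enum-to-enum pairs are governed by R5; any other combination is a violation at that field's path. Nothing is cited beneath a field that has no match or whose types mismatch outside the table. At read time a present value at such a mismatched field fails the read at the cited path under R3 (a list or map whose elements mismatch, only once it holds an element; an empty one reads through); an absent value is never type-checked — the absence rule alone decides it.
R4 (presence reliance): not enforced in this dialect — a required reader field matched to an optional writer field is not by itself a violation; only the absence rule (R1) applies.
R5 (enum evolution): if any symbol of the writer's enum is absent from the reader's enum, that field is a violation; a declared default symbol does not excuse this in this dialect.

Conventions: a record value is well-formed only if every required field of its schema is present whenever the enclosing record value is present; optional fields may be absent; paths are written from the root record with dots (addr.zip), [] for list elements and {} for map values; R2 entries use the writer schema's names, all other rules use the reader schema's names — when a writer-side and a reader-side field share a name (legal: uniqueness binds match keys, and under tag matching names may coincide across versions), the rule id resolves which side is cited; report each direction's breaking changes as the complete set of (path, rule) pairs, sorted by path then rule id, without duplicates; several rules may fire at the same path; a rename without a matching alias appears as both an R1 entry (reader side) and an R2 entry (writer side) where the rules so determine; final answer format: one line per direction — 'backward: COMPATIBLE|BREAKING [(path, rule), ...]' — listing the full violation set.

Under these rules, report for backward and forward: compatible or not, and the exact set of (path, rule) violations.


in Shipment below, arrows point writer -> reader
backward analysis of Shipment with v2 as reader and v1 as writer:
  State -> State, writer optional: status aligns to status
  Money -> Money, writer optional: meta aligns to meta
  string -> string, writer optional: country aligns to country
  int64 -> int64, writer optional: seq aligns to seq
  float32 -> float32, writer required: weight aligns to weight
  writer factor: unknown to reader
  int32 -> int32, writer optional: meta.version aligns to meta.version
  float32 -> bool, writer optional: meta.balance aligns to meta.balance
  rule R3 violated at meta.balance
  backward on Shipment therefore BREAKING (1)
forward analysis of Shipment with v1 as reader and v2 as writer:
  State -> State, writer optional: status aligns to status
  Money -> Money, writer optional: meta aligns to meta
  factor has no writer counterpart
  string -> string, writer optional: country aligns to country
  int64 -> int64, writer optional: seq aligns to seq
  float32 -> float32, writer optional: weight aligns to weight
  int32 -> int32, writer optional: meta.version aligns to meta.version
  bool -> float32, writer optional: meta.balance aligns to meta.balance
  rule R3 violated at meta.balance
  forward on Shipment therefore BREAKING (1)

backward: BREAKING [(meta.balance, R3)]; forward: BREAKING [(meta.balance, R3)]
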